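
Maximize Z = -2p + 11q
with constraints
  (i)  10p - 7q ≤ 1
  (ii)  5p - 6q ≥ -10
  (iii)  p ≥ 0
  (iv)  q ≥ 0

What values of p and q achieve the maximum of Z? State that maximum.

Feasible corners and Z = -2p + 11q:
  (76/25, 21/5) → Z = 1003/25
  (1/10, 0) → Z = -1/5
  (0, 5/3) → Z = 55/3
  (0, 0) → Z = 0

The binding constraints are 10p - 7q = 1 and 5p - 6q = -10.
Solving simultaneously gives p = 76/25, q = 21/5.

p = 76/25, q = 21/5, maximum Z = 1003/25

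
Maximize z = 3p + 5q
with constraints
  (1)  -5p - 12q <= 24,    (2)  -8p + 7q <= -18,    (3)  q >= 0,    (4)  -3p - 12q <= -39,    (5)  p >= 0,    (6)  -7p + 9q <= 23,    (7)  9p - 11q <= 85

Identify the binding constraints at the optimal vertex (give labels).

Vertices and z = 3p + 5q:
  (163/39, 86/39) → z = 919/39
  (323/23, 310/23) → z = 2519/23
  (483/47, 32/47) → z = 1609/47
  (509/2, 401/2) → z = 1766

The maximum is at (509/2, 401/2). Substituting into each constraint, equality holds for (6) and (7); the remaining constraints have slack.

(6) and (7)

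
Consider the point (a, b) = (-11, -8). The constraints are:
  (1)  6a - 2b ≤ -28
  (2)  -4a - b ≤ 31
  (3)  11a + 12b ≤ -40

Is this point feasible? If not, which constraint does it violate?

not feasible — violates (2)

Constraint (2): -4a - b = 52, which is not ≤ 31. All other constraints are satisfied.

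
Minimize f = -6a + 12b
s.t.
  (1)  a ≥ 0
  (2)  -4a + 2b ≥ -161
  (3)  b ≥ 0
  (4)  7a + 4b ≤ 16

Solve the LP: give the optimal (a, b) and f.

a = 16/7, b = 0, minimum f = -96/7

Vertices and f = -6a + 12b:
  (0, 0) → f = 0
  (0, 4) → f = 48
  (16/7, 0) → f = -96/7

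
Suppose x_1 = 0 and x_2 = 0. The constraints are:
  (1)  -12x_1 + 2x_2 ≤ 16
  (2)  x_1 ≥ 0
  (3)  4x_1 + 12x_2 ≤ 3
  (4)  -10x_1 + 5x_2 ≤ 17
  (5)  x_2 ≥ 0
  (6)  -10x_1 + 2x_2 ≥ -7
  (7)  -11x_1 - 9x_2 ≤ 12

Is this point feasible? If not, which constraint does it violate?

(1): 0 ≤ 16 ✓
(2): 0 ≥ 0 ✓
(3): 0 ≤ 3 ✓
(4): 0 ≤ 17 ✓
(5): 0 ≥ 0 ✓
(6): 0 ≥ -7 ✓
(7): 0 ≤ 12 ✓

feasible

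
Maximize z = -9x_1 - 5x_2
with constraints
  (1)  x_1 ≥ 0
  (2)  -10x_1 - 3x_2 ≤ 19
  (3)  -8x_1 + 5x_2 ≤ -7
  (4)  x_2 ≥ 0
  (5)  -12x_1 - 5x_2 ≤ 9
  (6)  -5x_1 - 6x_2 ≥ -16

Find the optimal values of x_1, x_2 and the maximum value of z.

Vertices and z = -9x_1 - 5x_2:
  (7/8, 0) → z = -63/8
  (122/73, 93/73) → z = -1563/73
  (16/5, 0) → z = -144/5

x_1 = 7/8, x_2 = 0, maximum z = -63/8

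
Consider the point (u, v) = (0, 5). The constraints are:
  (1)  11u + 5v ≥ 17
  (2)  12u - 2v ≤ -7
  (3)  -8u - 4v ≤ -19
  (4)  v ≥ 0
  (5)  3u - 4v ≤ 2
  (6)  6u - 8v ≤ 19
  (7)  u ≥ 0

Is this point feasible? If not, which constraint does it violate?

feasible

(1): 25 ≥ 17 ✓
(2): -10 ≤ -7 ✓
(3): -20 ≤ -19 ✓
(4): 5 ≥ 0 ✓
(5): -20 ≤ 2 ✓
(6): -40 ≤ 19 ✓
(7): 0 ≥ 0 ✓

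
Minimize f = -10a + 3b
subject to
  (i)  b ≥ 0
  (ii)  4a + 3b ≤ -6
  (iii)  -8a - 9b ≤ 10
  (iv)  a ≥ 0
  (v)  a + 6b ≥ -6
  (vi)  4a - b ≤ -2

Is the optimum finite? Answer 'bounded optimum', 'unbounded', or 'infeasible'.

infeasible

The boundaries 4a + 3b = -6 and -8a - 9b = 10 meet at (-2, 2/3), but that point violates a ≥ 0. Every candidate vertex is excluded by some other constraint, so the feasible region is empty.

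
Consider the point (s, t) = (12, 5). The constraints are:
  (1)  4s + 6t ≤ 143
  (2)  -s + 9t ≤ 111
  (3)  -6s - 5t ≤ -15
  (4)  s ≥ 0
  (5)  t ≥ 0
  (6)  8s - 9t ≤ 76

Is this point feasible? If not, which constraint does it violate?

(1): 78 ≤ 143 ✓
(2): 33 ≤ 111 ✓
(3): -97 ≤ -15 ✓
(4): 12 ≥ 0 ✓
(5): 5 ≥ 0 ✓
(6): 51 ≤ 76 ✓

feasible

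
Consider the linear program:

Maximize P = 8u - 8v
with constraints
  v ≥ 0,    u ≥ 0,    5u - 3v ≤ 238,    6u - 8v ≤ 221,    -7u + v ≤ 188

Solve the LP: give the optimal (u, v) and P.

The feasible region is unbounded (it extends along (1, 7), (3, 5)), but P strictly decreases along every unbounded feasible direction, so there is no improving ray and the maximum is attained at a vertex.

At the optimal vertex, 5u - 3v = 238 and 6u - 8v = 221.
Solving simultaneously gives u = 1241/22, v = 323/22.

u = 1241/22, v = 323/22, maximum P = 3672/11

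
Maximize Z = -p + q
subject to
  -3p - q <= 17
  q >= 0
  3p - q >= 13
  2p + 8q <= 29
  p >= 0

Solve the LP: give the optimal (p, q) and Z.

p = 133/26, q = 61/26, maximum Z = -36/13

Extreme points and Z = -p + q:
  (13/3, 0) → Z = -13/3
  (29/2, 0) → Z = -29/2
  (133/26, 61/26) → Z = -36/13

At the optimal vertex, 3p - q = 13 and 2p + 8q = 29.
Solving simultaneously gives p = 133/26, q = 61/26.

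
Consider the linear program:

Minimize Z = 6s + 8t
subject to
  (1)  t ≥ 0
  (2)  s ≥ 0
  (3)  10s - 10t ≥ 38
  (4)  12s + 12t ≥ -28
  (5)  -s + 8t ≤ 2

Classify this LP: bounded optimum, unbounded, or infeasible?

bounded optimum

Extreme points and Z = 6s + 8t:
  (19/5, 0) → Z = 114/5
  (162/35, 29/35) → Z = 172/5
The feasible region has finitely many vertices and no improving ray; the minimum is 114/5 at (19/5, 0).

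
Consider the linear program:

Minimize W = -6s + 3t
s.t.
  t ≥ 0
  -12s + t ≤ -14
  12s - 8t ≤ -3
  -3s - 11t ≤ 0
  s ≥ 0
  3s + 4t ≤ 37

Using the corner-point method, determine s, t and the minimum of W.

Extreme points and W = -6s + 3t:
  (115/84, 17/7) → W = -13/14
  (31/17, 134/17) → W = 216/17
  (71/18, 151/24) → W = -115/24

The binding constraints are 12s - 8t = -3 and 3s + 4t = 37.
Solving simultaneously gives s = 71/18, t = 151/24.

s = 71/18, t = 151/24, minimum W = -115/24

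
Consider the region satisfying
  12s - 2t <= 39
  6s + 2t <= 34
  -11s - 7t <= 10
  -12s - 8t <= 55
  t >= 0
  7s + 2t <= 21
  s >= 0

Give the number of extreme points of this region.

The feasible vertices (each the meet of two boundaries and inside every other half-plane) are:
  (3, 0)
  (0, 0)
  (0, 21/2)

3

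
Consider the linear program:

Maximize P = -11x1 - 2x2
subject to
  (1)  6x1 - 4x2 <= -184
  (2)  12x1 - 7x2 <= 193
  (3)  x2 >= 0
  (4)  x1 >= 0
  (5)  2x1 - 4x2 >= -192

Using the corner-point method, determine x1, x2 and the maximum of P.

Extreme points and P = -11x1 - 2x2:
  (0, 46) → P = -92
  (2, 49) → P = -120
  (0, 48) → P = -96

At the optimal vertex, 6x1 - 4x2 = -184 and x1 = 0.
Solving simultaneously gives x1 = 0, x2 = 46.

x1 = 0, x2 = 46, maximum P = -92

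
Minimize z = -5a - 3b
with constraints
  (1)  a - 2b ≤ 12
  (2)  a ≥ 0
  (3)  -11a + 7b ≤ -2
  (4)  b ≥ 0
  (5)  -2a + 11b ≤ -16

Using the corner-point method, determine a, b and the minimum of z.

Vertices and z = -5a - 3b:
  (12, 0) → z = -60
  (100/7, 8/7) → z = -524/7
  (8, 0) → z = -40

The optimum lies where a - 2b = 12 and -2a + 11b = -16.
Solving simultaneously gives a = 100/7, b = 8/7.

a = 100/7, b = 8/7, minimum z = -524/7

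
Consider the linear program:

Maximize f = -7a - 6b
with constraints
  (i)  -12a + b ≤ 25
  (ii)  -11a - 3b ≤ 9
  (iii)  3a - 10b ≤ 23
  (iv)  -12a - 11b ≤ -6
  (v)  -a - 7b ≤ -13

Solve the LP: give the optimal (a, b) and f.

The feasible region is unbounded (it extends along (1, 12), (10, 3)), but f strictly decreases along every unbounded feasible direction, so there is no improving ray and the maximum is attained at a vertex.

a = -51/37, b = 76/37, maximum f = -99/37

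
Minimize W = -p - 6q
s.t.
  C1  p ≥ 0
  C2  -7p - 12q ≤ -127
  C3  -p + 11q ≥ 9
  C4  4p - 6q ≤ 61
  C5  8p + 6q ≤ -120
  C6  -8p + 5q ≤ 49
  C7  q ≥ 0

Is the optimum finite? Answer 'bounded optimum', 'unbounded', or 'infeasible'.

infeasible

The boundaries -7p - 12q = -127 and -p + 11q = 9 meet at (1289/89, 190/89), but that point violates 8p + 6q ≤ -120. Every candidate vertex is excluded by some other constraint, so the feasible region is empty.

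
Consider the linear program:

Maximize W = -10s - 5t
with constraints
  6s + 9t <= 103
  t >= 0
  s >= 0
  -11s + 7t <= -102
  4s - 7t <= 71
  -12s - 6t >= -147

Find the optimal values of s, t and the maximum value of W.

s = 102/11, t = 0, maximum W = -1020/11

Extreme points and W = -10s - 5t:
  (102/11, 0) → W = -1020/11
  (49/4, 0) → W = -245/2
  (547/50, 131/50) → W = -245/2

At the optimal vertex, t = 0 and -11s + 7t = -102.
Solving simultaneously gives s = 102/11, t = 0.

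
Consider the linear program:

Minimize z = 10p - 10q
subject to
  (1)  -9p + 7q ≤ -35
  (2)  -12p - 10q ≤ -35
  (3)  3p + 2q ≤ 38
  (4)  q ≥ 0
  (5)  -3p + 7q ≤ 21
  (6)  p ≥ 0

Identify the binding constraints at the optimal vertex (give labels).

(1) and (3)

Feasible corners and z = 10p - 10q:
  (112/13, 79/13) → z = 330/13
  (35/9, 0) → z = 350/9
  (38/3, 0) → z = 380/3

The minimum is at (112/13, 79/13). Substituting into each constraint, equality holds for (1) and (3); the remaining constraints have slack.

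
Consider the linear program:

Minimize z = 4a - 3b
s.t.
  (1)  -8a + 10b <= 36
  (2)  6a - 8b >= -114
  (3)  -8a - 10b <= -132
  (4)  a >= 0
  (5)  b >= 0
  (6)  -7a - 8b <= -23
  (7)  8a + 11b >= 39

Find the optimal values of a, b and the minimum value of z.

a = 6, b = 42/5, minimum z = -6/5

Extreme points and z = 4a - 3b:
  (213, 174) → z = 330
  (6, 42/5) → z = -6/5
  (33/2, 0) → z = 66
The feasible region is unbounded (it extends along (4, 3), (1, 0)), but z strictly increases along every unbounded feasible direction, so there is no improving ray and the minimum is attained at a vertex.

At the optimal vertex, -8a + 10b = 36 and -8a - 10b = -132.
Solving simultaneously gives a = 6, b = 42/5.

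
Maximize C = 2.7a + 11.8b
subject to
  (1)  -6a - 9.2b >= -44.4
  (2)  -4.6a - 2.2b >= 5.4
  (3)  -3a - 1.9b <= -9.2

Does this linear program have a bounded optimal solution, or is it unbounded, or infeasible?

The boundaries -6a - 9.2b = -44.4 and -4.6a - 2.2b = 5.4 meet at (-921/182, 1479/182), but that point violates -3a - 1.9b ≤ -9.2. Every candidate vertex is excluded by some other constraint, so the feasible region is empty.

infeasible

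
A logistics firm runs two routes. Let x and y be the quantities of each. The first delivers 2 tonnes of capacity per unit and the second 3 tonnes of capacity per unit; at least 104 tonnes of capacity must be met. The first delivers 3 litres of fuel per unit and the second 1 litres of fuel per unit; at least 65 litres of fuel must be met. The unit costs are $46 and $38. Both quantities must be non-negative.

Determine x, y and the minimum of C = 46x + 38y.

x = 13, y = 26, minimum C = 1586

Extreme points and C = 46x + 38y:
  (0, 65) → C = 2470
  (52, 0) → C = 2392
  (13, 26) → C = 1586
The feasible region is unbounded (it extends along (0, 1), (1, 0)), but C strictly increases along every unbounded feasible direction, so there is no improving ray and the minimum is attained at a vertex.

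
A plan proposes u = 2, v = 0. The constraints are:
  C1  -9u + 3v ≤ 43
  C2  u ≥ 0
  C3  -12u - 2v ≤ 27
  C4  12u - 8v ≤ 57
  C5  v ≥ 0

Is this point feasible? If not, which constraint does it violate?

feasible

C1: -18 ≤ 43 ✓
C2: 2 ≥ 0 ✓
C3: -24 ≤ 27 ✓
C4: 24 ≤ 57 ✓
C5: 0 ≥ 0 ✓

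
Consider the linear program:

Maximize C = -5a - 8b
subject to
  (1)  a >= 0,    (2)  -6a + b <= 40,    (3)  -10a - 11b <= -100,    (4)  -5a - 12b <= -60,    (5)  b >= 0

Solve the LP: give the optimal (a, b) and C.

a = 108/13, b = 20/13, maximum C = -700/13

The feasible region is unbounded (it extends along (1, 0), (1, 6)), but C strictly decreases along every unbounded feasible direction, so there is no improving ray and the maximum is attained at a vertex.

The optimum lies where -10a - 11b = -100 and -5a - 12b = -60.
Solving simultaneously gives a = 108/13, b = 20/13.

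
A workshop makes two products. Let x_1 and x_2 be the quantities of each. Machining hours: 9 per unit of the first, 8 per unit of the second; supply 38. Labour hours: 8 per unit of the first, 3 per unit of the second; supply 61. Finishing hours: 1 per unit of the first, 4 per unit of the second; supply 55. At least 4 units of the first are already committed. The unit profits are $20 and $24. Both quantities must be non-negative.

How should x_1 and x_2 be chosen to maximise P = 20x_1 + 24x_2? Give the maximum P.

x_1 = 4, x_2 = 1/4, maximum P = 86

Vertices and P = 20x_1 + 24x_2:
  (38/9, 0) → P = 760/9
  (4, 0) → P = 80
  (4, 1/4) → P = 86

The optimum lies where 9x_1 + 8x_2 = 38 and x_1 = 4.
Solving simultaneously gives x_1 = 4, x_2 = 1/4.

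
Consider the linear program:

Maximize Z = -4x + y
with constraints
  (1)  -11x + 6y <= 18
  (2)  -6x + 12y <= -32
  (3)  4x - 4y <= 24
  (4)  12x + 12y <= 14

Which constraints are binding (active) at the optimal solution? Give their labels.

Feasible corners and Z = -4x + y:
  (-17/4, -115/24) → Z = 293/24
  (-54/5, -84/5) → Z = 132/5
  (23/9, -25/18) → Z = -209/18
  (43/12, -29/12) → Z = -67/4

The maximum is at (-54/5, -84/5). Substituting into each constraint, equality holds for (1) and (3); the remaining constraints have slack.

(1) and (3)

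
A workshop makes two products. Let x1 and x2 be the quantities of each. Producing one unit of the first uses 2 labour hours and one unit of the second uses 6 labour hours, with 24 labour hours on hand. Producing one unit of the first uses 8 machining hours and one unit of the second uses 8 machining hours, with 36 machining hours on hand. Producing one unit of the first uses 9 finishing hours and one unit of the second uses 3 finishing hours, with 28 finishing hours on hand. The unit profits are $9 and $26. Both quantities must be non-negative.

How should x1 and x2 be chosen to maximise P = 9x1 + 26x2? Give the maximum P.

x1 = 3/4, x2 = 15/4, maximum P = 417/4

Feasible corners and P = 9x1 + 26x2:
  (0, 0) → P = 0
  (0, 4) → P = 104
  (28/9, 0) → P = 28
  (3/4, 15/4) → P = 417/4
  (29/12, 25/12) → P = 911/12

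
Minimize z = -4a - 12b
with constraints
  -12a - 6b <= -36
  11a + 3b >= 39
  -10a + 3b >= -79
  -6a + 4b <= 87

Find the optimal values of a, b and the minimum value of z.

a = 577/22, b = 672/11, minimum z = -838

The optimum lies where -10a + 3b = -79 and -6a + 4b = 87.
Solving simultaneously gives a = 577/22, b = 672/11.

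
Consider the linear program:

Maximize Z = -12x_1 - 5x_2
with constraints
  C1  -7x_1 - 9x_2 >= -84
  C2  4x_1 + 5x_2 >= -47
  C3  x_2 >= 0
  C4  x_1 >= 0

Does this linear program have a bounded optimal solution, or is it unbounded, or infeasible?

Feasible corners and Z = -12x_1 - 5x_2:
  (12, 0) → Z = -144
  (0, 28/3) → Z = -140/3
  (0, 0) → Z = 0
The feasible region has finitely many vertices and no improving ray; the maximum is 0 at (0, 0).

bounded optimum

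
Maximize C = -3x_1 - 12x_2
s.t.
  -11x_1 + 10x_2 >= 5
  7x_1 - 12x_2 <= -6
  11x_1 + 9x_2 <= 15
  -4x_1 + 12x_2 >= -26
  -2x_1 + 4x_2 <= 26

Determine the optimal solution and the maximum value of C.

x_1 = -52, x_2 = -39/2, maximum C = 390

Vertices and C = -3x_1 - 12x_2:
  (0, 1/2) → C = -6
  (105/209, 20/19) → C = -2955/209
  (-32/3, -103/18) → C = 302/3
  (-87/31, 158/31) → C = -1635/31
  (-52, -39/2) → C = 390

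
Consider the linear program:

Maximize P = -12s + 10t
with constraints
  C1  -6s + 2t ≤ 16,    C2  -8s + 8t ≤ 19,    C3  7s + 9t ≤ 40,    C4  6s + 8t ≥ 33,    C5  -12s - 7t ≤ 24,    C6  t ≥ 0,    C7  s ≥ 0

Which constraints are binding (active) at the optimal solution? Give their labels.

Extreme points and P = -12s + 10t:
  (149/128, 453/128) → P = 1371/64
  (1, 27/8) → P = 87/4
  (40/7, 0) → P = -480/7
  (11/2, 0) → P = -66

The maximum is at (1, 27/8). Substituting into each constraint, equality holds for C2 and C4; the remaining constraints have slack.

C2 and C4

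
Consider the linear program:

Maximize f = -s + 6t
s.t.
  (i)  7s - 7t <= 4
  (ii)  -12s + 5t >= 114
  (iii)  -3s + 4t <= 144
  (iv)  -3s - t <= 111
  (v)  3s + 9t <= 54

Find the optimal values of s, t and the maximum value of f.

Extreme points and f = -s + 6t:
  (-818/49, -846/49) → f = -4258/49
  (-773/28, -789/28) → f = -3961/28
  (-252/41, 330/41) → f = 2232/41
  (-196/5, 33/5) → f = 394/5
  (-360/13, 198/13) → f = 1548/13

The optimum lies where -3s + 4t = 144 and 3s + 9t = 54.
Solving simultaneously gives s = -360/13, t = 198/13.

s = -360/13, t = 198/13, maximum f = 1548/13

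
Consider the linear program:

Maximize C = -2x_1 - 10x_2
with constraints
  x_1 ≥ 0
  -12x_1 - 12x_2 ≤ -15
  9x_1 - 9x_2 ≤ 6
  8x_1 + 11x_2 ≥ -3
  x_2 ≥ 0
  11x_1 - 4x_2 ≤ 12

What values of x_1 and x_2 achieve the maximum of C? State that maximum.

Corner points and C = -2x_1 - 10x_2:
  (0, 5/4) → C = -25/2
  (23/24, 7/24) → C = -29/6
  (4/3, 2/3) → C = -28/3
The feasible region is unbounded (it extends along (0, 1), (4, 11)), but C strictly decreases along every unbounded feasible direction, so there is no improving ray and the maximum is attained at a vertex.

The optimum lies where -12x_1 - 12x_2 = -15 and 9x_1 - 9x_2 = 6.
Solving simultaneously gives x_1 = 23/24, x_2 = 7/24.

x_1 = 23/24, x_2 = 7/24, maximum C = -29/6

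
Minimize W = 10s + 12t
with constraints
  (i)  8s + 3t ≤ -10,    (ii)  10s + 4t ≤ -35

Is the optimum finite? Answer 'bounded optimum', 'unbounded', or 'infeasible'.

unbounded

From the feasible point (65/2, -90), moving in the direction (3, -8) keeps every constraint satisfied while W decreases without bound.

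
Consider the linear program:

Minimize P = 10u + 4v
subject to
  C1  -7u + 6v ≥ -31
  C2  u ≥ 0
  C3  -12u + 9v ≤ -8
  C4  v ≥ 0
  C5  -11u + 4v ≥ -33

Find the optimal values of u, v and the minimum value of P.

Corner points and P = 10u + 4v:
  (2/3, 0) → P = 20/3
  (265/51, 308/51) → P = 1294/17
  (3, 0) → P = 30

u = 2/3, v = 0, minimum P = 20/3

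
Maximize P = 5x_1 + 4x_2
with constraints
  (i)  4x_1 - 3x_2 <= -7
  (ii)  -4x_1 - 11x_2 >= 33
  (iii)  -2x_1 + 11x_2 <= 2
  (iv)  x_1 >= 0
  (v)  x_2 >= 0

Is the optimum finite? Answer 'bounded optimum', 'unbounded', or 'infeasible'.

infeasible

The boundaries x_1 = 0 and x_2 = 0 meet at (0, 0), but that point violates 4x_1 - 3x_2 ≤ -7. Every candidate vertex is excluded by some other constraint, so the feasible region is empty.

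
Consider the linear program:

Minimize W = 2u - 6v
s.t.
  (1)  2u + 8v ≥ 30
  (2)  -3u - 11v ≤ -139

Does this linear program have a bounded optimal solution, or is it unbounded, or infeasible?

From the feasible point (391, -94), moving in the direction (-11, 3) keeps every constraint satisfied while W decreases without bound.

unbounded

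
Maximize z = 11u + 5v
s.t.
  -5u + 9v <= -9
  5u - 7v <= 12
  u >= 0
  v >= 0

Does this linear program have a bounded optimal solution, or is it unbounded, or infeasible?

bounded optimum

Extreme points and z = 11u + 5v:
  (9/2, 3/2) → z = 57
  (9/5, 0) → z = 99/5
  (12/5, 0) → z = 132/5
The feasible region has finitely many vertices and no improving ray; the maximum is 57 at (9/2, 3/2).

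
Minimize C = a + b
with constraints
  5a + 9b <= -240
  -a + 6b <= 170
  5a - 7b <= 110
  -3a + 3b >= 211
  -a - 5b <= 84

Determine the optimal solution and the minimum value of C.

The optimum lies where -a + 6b = 170 and -a - 5b = 84.
Solving simultaneously gives a = -1354/11, b = 86/11.

a = -1354/11, b = 86/11, minimum C = -1268/11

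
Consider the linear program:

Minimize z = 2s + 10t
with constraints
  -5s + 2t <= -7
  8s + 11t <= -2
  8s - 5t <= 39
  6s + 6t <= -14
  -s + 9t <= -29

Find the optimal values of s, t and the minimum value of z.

s = -43/9, t = -139/9, minimum z = -164

Vertices and z = 2s + 10t:
  (-43/9, -139/9) → z = -164
  (5/43, -138/43) → z = -1370/43
  (82/39, -173/39) → z = -522/13
  (4/5, -47/15) → z = -446/15

The binding constraints are -5s + 2t = -7 and 8s - 5t = 39.
Solving simultaneously gives s = -43/9, t = -139/9.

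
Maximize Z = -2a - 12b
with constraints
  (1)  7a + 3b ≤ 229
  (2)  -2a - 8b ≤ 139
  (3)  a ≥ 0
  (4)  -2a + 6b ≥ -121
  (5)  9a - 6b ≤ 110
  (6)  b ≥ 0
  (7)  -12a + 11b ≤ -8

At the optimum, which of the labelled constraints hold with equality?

Extreme points and Z = -2a - 12b:
  (568/23, 1291/69) → Z = -6300/23
  (2543/113, 2692/113) → Z = -37390/113
  (110/9, 0) → Z = -220/9
  (2/3, 0) → Z = -4/3

The maximum is at (2/3, 0). Substituting into each constraint, equality holds for (6) and (7); the remaining constraints have slack.

(6) and (7)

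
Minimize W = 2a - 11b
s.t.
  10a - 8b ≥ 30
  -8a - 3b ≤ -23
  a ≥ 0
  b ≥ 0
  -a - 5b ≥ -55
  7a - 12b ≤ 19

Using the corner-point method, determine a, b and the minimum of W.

a = 295/29, b = 260/29, minimum W = -2270/29

Vertices and W = 2a - 11b:
  (295/29, 260/29) → W = -2270/29
  (13/4, 5/16) → W = 49/16
  (755/47, 366/47) → W = -2516/47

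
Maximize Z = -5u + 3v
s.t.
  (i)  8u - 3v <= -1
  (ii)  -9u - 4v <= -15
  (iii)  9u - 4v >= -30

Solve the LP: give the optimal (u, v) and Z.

u = 86/5, v = 231/5, maximum Z = 263/5

Extreme points and Z = -5u + 3v:
  (41/59, 129/59) → Z = 182/59
  (86/5, 231/5) → Z = 263/5
  (-5/6, 45/8) → Z = 505/24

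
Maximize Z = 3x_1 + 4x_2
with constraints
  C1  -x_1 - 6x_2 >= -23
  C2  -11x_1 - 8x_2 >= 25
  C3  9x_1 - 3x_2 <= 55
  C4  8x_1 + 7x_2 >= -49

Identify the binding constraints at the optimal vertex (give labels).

C1 and C2

Extreme points and Z = 3x_1 + 4x_2:
  (-167/29, 139/29) → Z = 55/29
  (-455/41, 233/41) → Z = -433/41
  (73/21, -166/21) → Z = -445/21
  (238/87, -881/87) → Z = -2810/87

The maximum is at (-167/29, 139/29). Substituting into each constraint, equality holds for C1 and C2; the remaining constraints have slack.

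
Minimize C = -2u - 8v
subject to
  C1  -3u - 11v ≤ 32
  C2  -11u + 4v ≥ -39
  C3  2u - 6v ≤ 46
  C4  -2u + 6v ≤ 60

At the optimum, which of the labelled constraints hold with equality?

Extreme points and C = -2u - 8v:
  (43/19, -67/19) → C = 450/19
  (-213/10, 29/10) → C = 97/5
  (237/29, 369/29) → C = -3426/29

The minimum is at (237/29, 369/29). Substituting into each constraint, equality holds for C2 and C4; the remaining constraints have slack.

C2 and C4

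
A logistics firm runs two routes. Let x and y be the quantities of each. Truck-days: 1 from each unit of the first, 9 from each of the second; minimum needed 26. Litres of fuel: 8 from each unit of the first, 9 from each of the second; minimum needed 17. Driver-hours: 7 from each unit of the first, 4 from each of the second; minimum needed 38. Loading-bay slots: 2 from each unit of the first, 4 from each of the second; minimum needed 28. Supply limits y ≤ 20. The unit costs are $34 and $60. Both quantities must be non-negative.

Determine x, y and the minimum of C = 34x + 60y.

x = 2, y = 6, minimum C = 428

Feasible corners and C = 34x + 60y:
  (0, 19/2) → C = 570
  (0, 20) → C = 1200
  (26, 0) → C = 884
  (74/7, 12/7) → C = 3236/7
  (2, 6) → C = 428
The feasible region is unbounded (it extends along (1, 0)), but C strictly increases along every unbounded feasible direction, so there is no improving ray and the minimum is attained at a vertex.

At the optimal vertex, 7x + 4y = 38 and 2x + 4y = 28.
Solving simultaneously gives x = 2, y = 6.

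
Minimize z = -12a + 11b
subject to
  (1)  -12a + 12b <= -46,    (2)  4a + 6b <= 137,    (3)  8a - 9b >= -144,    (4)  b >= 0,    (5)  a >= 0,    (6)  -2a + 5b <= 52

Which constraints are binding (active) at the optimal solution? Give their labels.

(2) and (4)

Extreme points and z = -12a + 11b:
  (16, 73/6) → z = -349/6
  (23/6, 0) → z = -46
  (137/4, 0) → z = -411

The minimum is at (137/4, 0). Substituting into each constraint, equality holds for (2) and (4); the remaining constraints have slack.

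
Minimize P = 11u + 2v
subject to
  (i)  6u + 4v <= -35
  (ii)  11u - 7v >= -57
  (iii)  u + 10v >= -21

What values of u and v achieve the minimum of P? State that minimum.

Feasible corners and P = 11u + 2v:
  (-11/2, -1/2) → P = -123/2
  (-19/4, -13/8) → P = -111/2
  (-239/39, -58/39) → P = -915/13

u = -239/39, v = -58/39, minimum P = -915/13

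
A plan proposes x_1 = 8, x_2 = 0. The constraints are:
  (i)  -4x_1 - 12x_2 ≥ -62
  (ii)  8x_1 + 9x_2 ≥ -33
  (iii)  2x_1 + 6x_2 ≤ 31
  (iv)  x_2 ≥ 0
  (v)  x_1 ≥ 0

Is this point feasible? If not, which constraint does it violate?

(i): -32 ≥ -62 ✓
(ii): 64 ≥ -33 ✓
(iii): 16 ≤ 31 ✓
(iv): 0 ≥ 0 ✓
(v): 8 ≥ 0 ✓

feasible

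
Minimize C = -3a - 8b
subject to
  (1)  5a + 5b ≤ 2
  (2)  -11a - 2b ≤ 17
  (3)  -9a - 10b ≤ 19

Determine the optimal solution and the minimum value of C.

a = -89/45, b = 107/45, minimum C = -589/45

Vertices and C = -3a - 8b:
  (-89/45, 107/45) → C = -589/45
  (23, -113/5) → C = 559/5
  (-33/23, -14/23) → C = 211/23

The binding constraints are 5a + 5b = 2 and -11a - 2b = 17.
Solving simultaneously gives a = -89/45, b = 107/45.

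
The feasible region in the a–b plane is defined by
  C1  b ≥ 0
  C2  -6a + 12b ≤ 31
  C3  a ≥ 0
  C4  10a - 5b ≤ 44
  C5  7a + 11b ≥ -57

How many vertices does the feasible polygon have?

4

Of the 10 pairwise boundary intersections, those satisfying every inequality are:
  (0, 0)
  (22/5, 0)
  (0, 31/12)
  (683/90, 287/45)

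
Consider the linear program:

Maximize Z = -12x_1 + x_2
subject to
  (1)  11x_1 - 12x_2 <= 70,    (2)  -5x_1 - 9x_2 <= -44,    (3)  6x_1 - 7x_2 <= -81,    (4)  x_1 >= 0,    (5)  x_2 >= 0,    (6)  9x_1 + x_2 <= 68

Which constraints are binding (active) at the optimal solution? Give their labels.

Corner points and Z = -12x_1 + x_2:
  (0, 81/7) → Z = 81/7
  (395/69, 379/23) → Z = -1201/23
  (0, 68) → Z = 68

The maximum is at (0, 68). Substituting into each constraint, equality holds for (4) and (6); the remaining constraints have slack.

(4) and (6)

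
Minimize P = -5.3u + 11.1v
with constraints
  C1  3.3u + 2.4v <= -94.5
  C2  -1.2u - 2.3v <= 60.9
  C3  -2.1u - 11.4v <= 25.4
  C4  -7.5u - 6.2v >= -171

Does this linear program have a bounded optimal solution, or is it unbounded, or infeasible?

bounded optimum

Vertices and P = -5.3u + 11.1v:
  (-16939/543, 3821/1086) → P = 443933/2172
  (-405, 517.5) → P = 7890.75
  (-63584/885, 3247/295) → P = 4451203/8850
The feasible region has finitely many vertices and no improving ray; the minimum is 443933/2172 at (-16939/543, 3821/1086).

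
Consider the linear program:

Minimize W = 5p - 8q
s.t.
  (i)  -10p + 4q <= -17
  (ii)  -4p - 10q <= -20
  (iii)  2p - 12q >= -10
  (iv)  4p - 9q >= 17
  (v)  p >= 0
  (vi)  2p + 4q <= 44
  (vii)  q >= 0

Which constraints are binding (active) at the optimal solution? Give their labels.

(ii) and (iv)

Corner points and W = 5p - 8q:
  (175/38, 3/19) → W = 827/38
  (5, 0) → W = 25
  (49/5, 37/15) → W = 439/15
  (61/4, 27/8) → W = 197/4
  (22, 0) → W = 110

The minimum is at (175/38, 3/19). Substituting into each constraint, equality holds for (ii) and (iv); the remaining constraints have slack.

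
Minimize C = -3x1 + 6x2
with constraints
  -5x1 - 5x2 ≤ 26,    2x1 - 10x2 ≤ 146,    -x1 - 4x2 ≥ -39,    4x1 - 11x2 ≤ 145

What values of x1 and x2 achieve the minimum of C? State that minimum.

x1 = 1009/27, x2 = 11/27, minimum C = -329/3

Extreme points and C = -3x1 + 6x2:
  (-299/15, 221/15) → C = 741/5
  (439/75, -829/75) → C = -2097/25
  (1009/27, 11/27) → C = -329/3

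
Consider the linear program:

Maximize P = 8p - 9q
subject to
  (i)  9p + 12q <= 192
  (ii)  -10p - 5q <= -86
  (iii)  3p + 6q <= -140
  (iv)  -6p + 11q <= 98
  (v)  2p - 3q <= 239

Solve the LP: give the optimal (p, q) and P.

p = 338/7, q = -997/21, maximum P = 5695/7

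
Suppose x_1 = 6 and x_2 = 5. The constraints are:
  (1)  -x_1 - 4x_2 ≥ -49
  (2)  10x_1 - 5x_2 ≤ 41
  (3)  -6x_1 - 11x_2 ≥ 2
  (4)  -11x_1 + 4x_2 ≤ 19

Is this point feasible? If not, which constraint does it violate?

Constraint (3): -6x_1 - 11x_2 = -91, which is not ≥ 2. All other constraints are satisfied.

not feasible — violates (3)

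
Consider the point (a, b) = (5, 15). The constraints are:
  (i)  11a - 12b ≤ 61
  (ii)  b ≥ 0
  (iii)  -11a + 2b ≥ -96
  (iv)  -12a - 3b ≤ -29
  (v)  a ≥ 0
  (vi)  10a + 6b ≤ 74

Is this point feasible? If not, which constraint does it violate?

Constraint (vi): 10a + 6b = 140, which is not ≤ 74. All other constraints are satisfied.

not feasible — violates (vi)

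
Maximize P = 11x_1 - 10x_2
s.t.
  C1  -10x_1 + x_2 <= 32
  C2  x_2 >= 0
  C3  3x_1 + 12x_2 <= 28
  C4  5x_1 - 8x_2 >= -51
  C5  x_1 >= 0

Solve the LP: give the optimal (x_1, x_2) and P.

x_1 = 28/3, x_2 = 0, maximum P = 308/3

Vertices and P = 11x_1 - 10x_2:
  (28/3, 0) → P = 308/3
  (0, 0) → P = 0
  (0, 7/3) → P = -70/3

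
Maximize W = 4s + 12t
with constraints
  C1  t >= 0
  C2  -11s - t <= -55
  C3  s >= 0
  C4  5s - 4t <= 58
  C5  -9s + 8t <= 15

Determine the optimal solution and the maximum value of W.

s = 131, t = 597/4, maximum W = 2315

Feasible corners and W = 4s + 12t:
  (5, 0) → W = 20
  (58/5, 0) → W = 232/5
  (425/97, 660/97) → W = 9620/97
  (131, 597/4) → W = 2315

At the optimal vertex, 5s - 4t = 58 and -9s + 8t = 15.
Solving simultaneously gives s = 131, t = 597/4.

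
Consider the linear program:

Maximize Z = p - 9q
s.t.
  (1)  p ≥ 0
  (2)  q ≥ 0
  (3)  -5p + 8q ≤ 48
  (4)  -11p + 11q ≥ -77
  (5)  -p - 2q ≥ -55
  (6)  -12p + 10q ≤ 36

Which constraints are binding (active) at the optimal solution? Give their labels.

(2) and (4)

Extreme points and Z = p - 9q:
  (0, 0) → Z = 0
  (0, 18/5) → Z = -162/5
  (7, 0) → Z = 7
  (172/9, 323/18) → Z = -2563/18
  (96/23, 198/23) → Z = -1686/23
  (23, 16) → Z = -121

The maximum is at (7, 0). Substituting into each constraint, equality holds for (2) and (4); the remaining constraints have slack.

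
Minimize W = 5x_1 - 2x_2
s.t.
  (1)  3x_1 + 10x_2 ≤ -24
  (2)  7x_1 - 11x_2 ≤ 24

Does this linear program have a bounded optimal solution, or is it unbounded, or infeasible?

unbounded

From the feasible point (-24/103, -240/103), moving in the direction (-11, -7) keeps every constraint satisfied while W decreases without bound.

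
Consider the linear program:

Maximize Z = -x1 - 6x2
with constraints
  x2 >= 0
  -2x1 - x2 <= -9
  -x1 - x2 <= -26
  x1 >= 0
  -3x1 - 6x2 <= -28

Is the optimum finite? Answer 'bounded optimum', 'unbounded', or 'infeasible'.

bounded optimum

Vertices and Z = -x1 - 6x2:
  (26, 0) → Z = -26
  (0, 26) → Z = -156
The feasible region has finitely many vertices and no improving ray; the maximum is -26 at (26, 0).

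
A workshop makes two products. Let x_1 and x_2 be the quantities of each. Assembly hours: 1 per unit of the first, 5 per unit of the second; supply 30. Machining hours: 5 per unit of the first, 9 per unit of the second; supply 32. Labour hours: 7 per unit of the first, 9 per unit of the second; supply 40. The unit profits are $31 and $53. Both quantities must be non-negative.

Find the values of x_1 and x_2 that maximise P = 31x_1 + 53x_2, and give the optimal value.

x_1 = 4, x_2 = 4/3, maximum P = 584/3

Extreme points and P = 31x_1 + 53x_2:
  (0, 0) → P = 0
  (0, 32/9) → P = 1696/9
  (40/7, 0) → P = 1240/7
  (4, 4/3) → P = 584/3

The binding constraints are 5x_1 + 9x_2 = 32 and 7x_1 + 9x_2 = 40.
Solving simultaneously gives x_1 = 4, x_2 = 4/3.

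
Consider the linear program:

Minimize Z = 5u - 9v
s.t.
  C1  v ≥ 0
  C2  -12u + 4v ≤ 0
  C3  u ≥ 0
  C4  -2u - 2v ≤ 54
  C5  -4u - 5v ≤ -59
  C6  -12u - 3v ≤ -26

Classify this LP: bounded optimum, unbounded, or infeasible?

From the feasible point (59/4, 0), moving in the direction (4, 12) keeps every constraint satisfied while Z decreases without bound.

unbounded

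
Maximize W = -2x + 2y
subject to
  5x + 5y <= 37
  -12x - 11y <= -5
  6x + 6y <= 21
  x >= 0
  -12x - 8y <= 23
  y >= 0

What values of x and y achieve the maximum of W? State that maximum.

x = 0, y = 7/2, maximum W = 7

Extreme points and W = -2x + 2y:
  (0, 5/11) → W = 10/11
  (5/12, 0) → W = -5/6
  (0, 7/2) → W = 7
  (7/2, 0) → W = -7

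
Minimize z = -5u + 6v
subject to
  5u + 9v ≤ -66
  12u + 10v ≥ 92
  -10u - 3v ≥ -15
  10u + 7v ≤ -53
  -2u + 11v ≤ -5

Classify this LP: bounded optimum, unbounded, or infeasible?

infeasible

The boundaries 5u + 9v = -66 and 10u + 7v = -53 meet at (-3/11, -79/11), but that point violates 12u + 10v ≥ 92. Every candidate vertex is excluded by some other constraint, so the feasible region is empty.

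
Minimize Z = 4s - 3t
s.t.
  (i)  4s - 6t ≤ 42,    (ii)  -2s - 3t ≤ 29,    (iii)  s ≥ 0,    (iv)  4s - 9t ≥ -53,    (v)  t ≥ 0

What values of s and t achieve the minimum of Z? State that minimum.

s = 0, t = 53/9, minimum Z = -53/3

The optimum lies where s = 0 and 4s - 9t = -53.
Solving simultaneously gives s = 0, t = 53/9.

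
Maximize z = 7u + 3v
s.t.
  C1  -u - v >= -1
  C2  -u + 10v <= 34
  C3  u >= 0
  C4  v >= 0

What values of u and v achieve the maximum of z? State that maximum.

u = 1, v = 0, maximum z = 7

Feasible corners and z = 7u + 3v:
  (0, 1) → z = 3
  (1, 0) → z = 7
  (0, 0) → z = 0

The binding constraints are -u - v = -1 and v = 0.
Solving simultaneously gives u = 1, v = 0.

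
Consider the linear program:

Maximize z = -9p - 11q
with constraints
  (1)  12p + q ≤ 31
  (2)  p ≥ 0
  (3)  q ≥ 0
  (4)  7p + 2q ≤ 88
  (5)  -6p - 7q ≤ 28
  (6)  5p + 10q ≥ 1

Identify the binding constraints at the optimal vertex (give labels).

(2) and (6)

Corner points and z = -9p - 11q:
  (0, 31) → z = -341
  (31/12, 0) → z = -93/4
  (0, 1/10) → z = -11/10
  (1/5, 0) → z = -9/5

The maximum is at (0, 1/10). Substituting into each constraint, equality holds for (2) and (6); the remaining constraints have slack.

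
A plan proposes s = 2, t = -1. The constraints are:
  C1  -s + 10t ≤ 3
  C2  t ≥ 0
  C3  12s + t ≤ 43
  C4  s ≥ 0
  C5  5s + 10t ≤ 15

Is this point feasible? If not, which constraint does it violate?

not feasible — violates C2

Constraint C2: t = -1, which is not ≥ 0. All other constraints are satisfied.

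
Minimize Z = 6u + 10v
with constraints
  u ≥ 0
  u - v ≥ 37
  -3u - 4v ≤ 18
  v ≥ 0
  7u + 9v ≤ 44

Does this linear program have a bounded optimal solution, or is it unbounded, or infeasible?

infeasible

The boundaries u = 0 and v = 0 meet at (0, 0), but that point violates u - v ≥ 37. Every candidate vertex is excluded by some other constraint, so the feasible region is empty.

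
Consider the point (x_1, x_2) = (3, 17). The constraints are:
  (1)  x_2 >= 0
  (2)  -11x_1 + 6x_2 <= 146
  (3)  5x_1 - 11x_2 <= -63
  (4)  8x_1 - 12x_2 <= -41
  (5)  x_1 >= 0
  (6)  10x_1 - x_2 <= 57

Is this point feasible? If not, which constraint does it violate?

feasible

(1): 17 ≥ 0 ✓
(2): 69 ≤ 146 ✓
(3): -172 ≤ -63 ✓
(4): -180 ≤ -41 ✓
(5): 3 ≥ 0 ✓
(6): 13 ≤ 57 ✓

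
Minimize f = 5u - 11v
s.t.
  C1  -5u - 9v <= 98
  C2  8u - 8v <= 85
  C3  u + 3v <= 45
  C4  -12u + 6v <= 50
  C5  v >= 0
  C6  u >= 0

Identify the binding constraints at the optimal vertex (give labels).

C3 and C4

Feasible corners and f = 5u - 11v:
  (615/32, 275/32) → f = 25/16
  (85/8, 0) → f = 425/8
  (20/7, 295/21) → f = -2945/21
  (0, 25/3) → f = -275/3
  (0, 0) → f = 0

The minimum is at (20/7, 295/21). Substituting into each constraint, equality holds for C3 and C4; the remaining constraints have slack.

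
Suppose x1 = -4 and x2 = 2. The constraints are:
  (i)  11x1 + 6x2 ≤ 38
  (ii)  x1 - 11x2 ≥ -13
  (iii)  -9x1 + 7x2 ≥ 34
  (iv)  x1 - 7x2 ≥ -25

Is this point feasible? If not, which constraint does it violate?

not feasible — violates (ii)

Constraint (ii): x1 - 11x2 = -26, which is not ≥ -13. All other constraints are satisfied.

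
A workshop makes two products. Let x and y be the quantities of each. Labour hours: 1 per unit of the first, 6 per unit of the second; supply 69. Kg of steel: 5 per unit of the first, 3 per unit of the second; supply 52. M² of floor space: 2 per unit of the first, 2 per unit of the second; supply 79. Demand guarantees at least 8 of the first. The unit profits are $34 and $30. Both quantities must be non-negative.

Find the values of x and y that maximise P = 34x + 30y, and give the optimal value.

x = 8, y = 4, maximum P = 392

Feasible corners and P = 34x + 30y:
  (52/5, 0) → P = 1768/5
  (8, 0) → P = 272
  (8, 4) → P = 392

At the optimal vertex, 5x + 3y = 52 and x = 8.
Solving simultaneously gives x = 8, y = 4.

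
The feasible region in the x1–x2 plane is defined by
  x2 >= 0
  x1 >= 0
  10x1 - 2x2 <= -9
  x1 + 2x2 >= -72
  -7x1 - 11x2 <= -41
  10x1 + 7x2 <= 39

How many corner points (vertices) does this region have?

3

The feasible vertices (each the meet of two boundaries and inside every other half-plane) are:
  (0, 9/2)
  (0, 39/7)
  (1/6, 16/3)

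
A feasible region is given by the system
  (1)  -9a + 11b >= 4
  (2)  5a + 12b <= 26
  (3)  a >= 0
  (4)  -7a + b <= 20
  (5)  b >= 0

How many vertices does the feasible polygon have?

The feasible vertices (each the meet of two boundaries and inside every other half-plane) are:
  (238/163, 254/163)
  (0, 4/11)
  (0, 13/6)

3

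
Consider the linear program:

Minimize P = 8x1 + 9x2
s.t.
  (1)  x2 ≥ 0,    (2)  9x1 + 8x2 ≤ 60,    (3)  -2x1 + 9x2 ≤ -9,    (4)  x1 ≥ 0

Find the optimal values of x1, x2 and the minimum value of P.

x1 = 9/2, x2 = 0, minimum P = 36

Feasible corners and P = 8x1 + 9x2:
  (20/3, 0) → P = 160/3
  (9/2, 0) → P = 36
  (612/97, 39/97) → P = 5247/97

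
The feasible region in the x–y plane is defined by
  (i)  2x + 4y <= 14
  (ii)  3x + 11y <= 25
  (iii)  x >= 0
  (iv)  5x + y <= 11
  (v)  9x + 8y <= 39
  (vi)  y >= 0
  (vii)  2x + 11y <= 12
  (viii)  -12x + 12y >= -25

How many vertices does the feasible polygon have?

5

Pairwise boundary intersections that survive every other constraint:
  (0, 0)
  (0, 12/11)
  (109/53, 38/53)
  (157/72, 7/72)
  (25/12, 0)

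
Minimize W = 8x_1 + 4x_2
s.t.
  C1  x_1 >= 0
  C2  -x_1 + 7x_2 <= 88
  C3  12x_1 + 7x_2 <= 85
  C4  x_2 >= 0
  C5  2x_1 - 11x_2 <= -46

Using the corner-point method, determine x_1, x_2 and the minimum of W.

Vertices and W = 8x_1 + 4x_2:
  (0, 85/7) → W = 340/7
  (0, 46/11) → W = 184/11
  (613/146, 361/73) → W = 3896/73

x_1 = 0, x_2 = 46/11, minimum W = 184/11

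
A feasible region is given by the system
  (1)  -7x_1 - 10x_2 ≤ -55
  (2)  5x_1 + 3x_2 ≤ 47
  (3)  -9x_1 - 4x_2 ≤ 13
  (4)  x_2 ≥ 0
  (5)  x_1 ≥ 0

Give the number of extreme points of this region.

Intersecting each pair of boundary lines and keeping only the points that satisfy every inequality leaves:
  (55/7, 0)
  (0, 11/2)
  (47/5, 0)
  (0, 47/3)

4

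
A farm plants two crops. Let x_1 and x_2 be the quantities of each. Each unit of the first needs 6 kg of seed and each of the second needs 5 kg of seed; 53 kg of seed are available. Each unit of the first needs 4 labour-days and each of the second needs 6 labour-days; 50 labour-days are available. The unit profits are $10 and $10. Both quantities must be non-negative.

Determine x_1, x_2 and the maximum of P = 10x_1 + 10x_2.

The binding constraints are 6x_1 + 5x_2 = 53 and 4x_1 + 6x_2 = 50.
Solving simultaneously gives x_1 = 17/4, x_2 = 11/2.

x_1 = 17/4, x_2 = 11/2, maximum P = 195/2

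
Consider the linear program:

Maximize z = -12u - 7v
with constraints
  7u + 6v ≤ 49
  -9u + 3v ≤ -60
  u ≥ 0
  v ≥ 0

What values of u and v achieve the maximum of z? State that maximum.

u = 20/3, v = 0, maximum z = -80

Feasible corners and z = -12u - 7v:
  (169/25, 7/25) → z = -2077/25
  (7, 0) → z = -84
  (20/3, 0) → z = -80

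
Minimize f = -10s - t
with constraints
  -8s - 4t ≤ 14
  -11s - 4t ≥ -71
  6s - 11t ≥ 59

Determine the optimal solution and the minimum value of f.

s = 85/3, t = -361/6, minimum f = -1339/6

Corner points and f = -10s - t:
  (85/3, -361/6) → f = -1339/6
  (41/56, -139/28) → f = -33/14
  (1017/145, -223/145) → f = -343/5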